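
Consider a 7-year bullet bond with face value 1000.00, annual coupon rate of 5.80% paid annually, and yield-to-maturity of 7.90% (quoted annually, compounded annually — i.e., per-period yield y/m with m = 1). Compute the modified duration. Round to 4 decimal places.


Coupon per period c = face * coupon_rate / m = 58.000000
Periods per year m = 1; per-period yield y/m = 0.079000
Number of cashflows N = 7
Cashflows (t years, CF_t, discount factor 1/(1+y/m)^(m*t), PV):
  t = 1.0000: CF_t = 58.000000, DF = 0.926784, PV = 53.753475
  t = 2.0000: CF_t = 58.000000, DF = 0.858929, PV = 49.817864
  t = 3.0000: CF_t = 58.000000, DF = 0.796041, PV = 46.170402
  t = 4.0000: CF_t = 58.000000, DF = 0.737758, PV = 42.789993
  t = 5.0000: CF_t = 58.000000, DF = 0.683743, PV = 39.657083
  t = 6.0000: CF_t = 58.000000, DF = 0.633682, PV = 36.753553
  t = 7.0000: CF_t = 1058.000000, DF = 0.587286, PV = 621.348930
Price P = sum_t PV_t = 890.291301
First compute Macaulay numerator sum_t t * PV_t:
  t * PV_t at t = 1.0000: 53.753475
  t * PV_t at t = 2.0000: 99.635728
  t * PV_t at t = 3.0000: 138.511207
  t * PV_t at t = 4.0000: 171.159972
  t * PV_t at t = 5.0000: 198.285417
  t * PV_t at t = 6.0000: 220.521316
  t * PV_t at t = 7.0000: 4349.442511
Macaulay duration D = 5231.309627 / 890.291301 = 5.875953
Modified duration = D / (1 + y/m) = 5.875953 / (1 + 0.079000) = 5.445739

Answer: Modified duration = 5.4457


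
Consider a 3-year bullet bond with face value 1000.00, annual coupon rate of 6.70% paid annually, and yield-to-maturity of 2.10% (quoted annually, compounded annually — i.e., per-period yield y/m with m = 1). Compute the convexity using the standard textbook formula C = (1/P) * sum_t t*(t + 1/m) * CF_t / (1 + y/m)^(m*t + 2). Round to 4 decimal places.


Answer: Convexity = 10.6289

Derivation:
Coupon per period c = face * coupon_rate / m = 67.000000
Periods per year m = 1; per-period yield y/m = 0.021000
Number of cashflows N = 3
Cashflows (t years, CF_t, discount factor 1/(1+y/m)^(m*t), PV):
  t = 1.0000: CF_t = 67.000000, DF = 0.979432, PV = 65.621939
  t = 2.0000: CF_t = 67.000000, DF = 0.959287, PV = 64.272223
  t = 3.0000: CF_t = 1067.000000, DF = 0.939556, PV = 1002.506491
Price P = sum_t PV_t = 1132.400653
Convexity numerator sum_t t*(t + 1/m) * CF_t / (1+y/m)^(m*t + 2):
  t = 1.0000: term = 125.900534
  t = 2.0000: term = 369.933009
  t = 3.0000: term = 11540.296179
Convexity = (1/P) * sum = 12036.129722 / 1132.400653 = 10.628862


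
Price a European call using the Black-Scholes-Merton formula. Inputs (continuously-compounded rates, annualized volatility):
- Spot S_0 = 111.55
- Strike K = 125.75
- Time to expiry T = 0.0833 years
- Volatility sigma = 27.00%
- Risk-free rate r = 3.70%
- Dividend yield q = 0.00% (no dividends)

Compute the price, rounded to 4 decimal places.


d1 = (ln(S/K) + (r - q + 0.5*sigma^2) * T) / (sigma * sqrt(T)) = -1.45912131
d2 = d1 - sigma * sqrt(T) = -1.53704800
exp(-rT) = 0.99692264; exp(-qT) = 1.00000000
C = S_0 * exp(-qT) * N(d1) - K * exp(-rT) * N(d2)
N(d1) = 0.07226586; N(d2) = 0.06214078
C = 111.5500 * 1.00000000 * 0.07226586 - 125.7500 * 0.99692264 * 0.06214078 = 0.2711

Answer: Price = 0.2711


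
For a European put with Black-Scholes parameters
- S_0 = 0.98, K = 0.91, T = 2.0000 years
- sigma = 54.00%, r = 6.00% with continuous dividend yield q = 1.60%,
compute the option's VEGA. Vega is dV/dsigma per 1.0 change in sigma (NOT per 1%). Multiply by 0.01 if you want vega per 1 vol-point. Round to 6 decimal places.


Answer: Vega = 0.448857

Derivation:
d1 = 0.5941110811; d2 = -0.1695642426
phi(d1) = 0.3343982866; exp(-qT) = 0.9685065821; exp(-rT) = 0.8869204367
Vega = S * exp(-qT) * phi(d1) * sqrt(T) = 0.9800 * 0.9685065821 * 0.3343982866 * 1.4142135624 = 0.448857


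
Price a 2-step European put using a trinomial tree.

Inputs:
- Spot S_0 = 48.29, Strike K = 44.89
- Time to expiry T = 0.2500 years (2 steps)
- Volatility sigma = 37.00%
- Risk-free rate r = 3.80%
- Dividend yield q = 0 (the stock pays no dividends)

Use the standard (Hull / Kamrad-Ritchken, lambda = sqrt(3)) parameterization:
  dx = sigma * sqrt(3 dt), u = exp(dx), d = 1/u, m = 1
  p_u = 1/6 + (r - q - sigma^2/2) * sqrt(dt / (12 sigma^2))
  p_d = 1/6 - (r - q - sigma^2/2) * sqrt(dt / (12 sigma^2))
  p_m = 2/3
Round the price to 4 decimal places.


Answer: Price = V(0,0) = 1.9085

Derivation:
dt = T/N = 0.125000; dx = sigma*sqrt(3*dt) = 0.226578
u = exp(dx) = 1.254300; d = 1/u = 0.797257
p_u = 0.158267, p_m = 0.666667, p_d = 0.175066
Discount per step: exp(-r*dt) = 0.995261
Stock lattice S(k, j) with j the centered position index:
  k=0: S(0,+0) = 48.2900
  k=1: S(1,-1) = 38.4996; S(1,+0) = 48.2900; S(1,+1) = 60.5702
  k=2: S(2,-2) = 30.6941; S(2,-1) = 38.4996; S(2,+0) = 48.2900; S(2,+1) = 60.5702; S(2,+2) = 75.9732
Terminal payoffs V(N, j) = max(K - S_T, 0):
  V(2,-2) = 14.195948; V(2,-1) = 6.390444; V(2,+0) = 0.000000; V(2,+1) = 0.000000; V(2,+2) = 0.000000
Backward induction: V(k, j) = exp(-r*dt) * [p_u * V(k+1, j+1) + p_m * V(k+1, j) + p_d * V(k+1, j-1)]
  V(1,-1) = exp(-r*dt) * [p_u*0.000000 + p_m*6.390444 + p_d*14.195948] = 6.713560
  V(1,+0) = exp(-r*dt) * [p_u*0.000000 + p_m*0.000000 + p_d*6.390444] = 1.113449
  V(1,+1) = exp(-r*dt) * [p_u*0.000000 + p_m*0.000000 + p_d*0.000000] = 0.000000
  V(0,+0) = exp(-r*dt) * [p_u*0.000000 + p_m*1.113449 + p_d*6.713560] = 1.908529


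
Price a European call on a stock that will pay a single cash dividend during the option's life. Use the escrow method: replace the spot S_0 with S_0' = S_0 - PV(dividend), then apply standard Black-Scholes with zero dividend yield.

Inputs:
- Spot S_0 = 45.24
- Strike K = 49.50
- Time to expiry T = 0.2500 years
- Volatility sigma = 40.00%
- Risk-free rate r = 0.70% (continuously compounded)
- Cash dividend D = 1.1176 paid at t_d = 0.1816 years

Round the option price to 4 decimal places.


Answer: Price = 1.6594

Derivation:
PV(D) = D * exp(-r * t_d) = 1.1176 * 0.99872961 = 1.11618021
S_0' = S_0 - PV(D) = 45.2400 - 1.11618021 = 44.12381979
d1 = (ln(S_0'/K) + (r + sigma^2/2)*T) / (sigma*sqrt(T)) = -0.46611451
d2 = d1 - sigma*sqrt(T) = -0.66611451
exp(-rT) = 0.99825153
N(d1) = 0.32056677; N(d2) = 0.25266896
C = S_0' * N(d1) - K * exp(-rT) * N(d2) = 44.12381979 * 0.32056677 - 49.5000 * 0.99825153 * 0.25266896 = 1.6594


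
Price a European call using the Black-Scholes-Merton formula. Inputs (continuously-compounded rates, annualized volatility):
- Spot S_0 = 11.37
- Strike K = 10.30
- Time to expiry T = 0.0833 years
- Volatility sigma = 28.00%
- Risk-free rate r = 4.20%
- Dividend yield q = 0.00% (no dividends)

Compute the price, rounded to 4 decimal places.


d1 = (ln(S/K) + (r - q + 0.5*sigma^2) * T) / (sigma * sqrt(T)) = 1.30670241
d2 = d1 - sigma * sqrt(T) = 1.22588954
exp(-rT) = 0.99650751; exp(-qT) = 1.00000000
C = S_0 * exp(-qT) * N(d1) - K * exp(-rT) * N(d2)
N(d1) = 0.90434310; N(d2) = 0.88987988
C = 11.3700 * 1.00000000 * 0.90434310 - 10.3000 * 0.99650751 * 0.88987988 = 1.1486

Answer: Price = 1.1486


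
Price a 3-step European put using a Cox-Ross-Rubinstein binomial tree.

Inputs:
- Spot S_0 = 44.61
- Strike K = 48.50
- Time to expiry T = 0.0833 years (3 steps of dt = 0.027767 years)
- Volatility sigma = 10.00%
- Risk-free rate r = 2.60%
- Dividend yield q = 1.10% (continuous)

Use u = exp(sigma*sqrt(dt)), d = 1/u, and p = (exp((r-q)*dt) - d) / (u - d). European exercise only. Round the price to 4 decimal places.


dt = T/N = 0.027767
u = exp(sigma*sqrt(dt)) = 1.016803; d = 1/u = 0.983475
p = (exp((r-q)*dt) - d) / (u - d) = 0.508334
Discount per step: exp(-r*dt) = 0.999278
Stock lattice S(k, i) with i counting down-moves:
  k=0: S(0,0) = 44.6100
  k=1: S(1,0) = 45.3596; S(1,1) = 43.8728
  k=2: S(2,0) = 46.1218; S(2,1) = 44.6100; S(2,2) = 43.1478
  k=3: S(3,0) = 46.8967; S(3,1) = 45.3596; S(3,2) = 43.8728; S(3,3) = 42.4348
Terminal payoffs V(N, i) = max(K - S_T, 0):
  V(3,0) = 1.603265; V(3,1) = 3.140421; V(3,2) = 4.627192; V(3,3) = 6.065231
Backward induction: V(k, i) = exp(-r*dt) * [p * V(k+1, i) + (1-p) * V(k+1, i+1)].
  V(2,0) = exp(-r*dt) * [p*1.603265 + (1-p)*3.140421] = 2.357330
  V(2,1) = exp(-r*dt) * [p*3.140421 + (1-p)*4.627192] = 3.868622
  V(2,2) = exp(-r*dt) * [p*4.627192 + (1-p)*6.065231] = 5.330378
  V(1,0) = exp(-r*dt) * [p*2.357330 + (1-p)*3.868622] = 3.098144
  V(1,1) = exp(-r*dt) * [p*3.868622 + (1-p)*5.330378] = 4.584007
  V(0,0) = exp(-r*dt) * [p*3.098144 + (1-p)*4.584007] = 3.825930

Answer: Price = V(0,0) = 3.8259


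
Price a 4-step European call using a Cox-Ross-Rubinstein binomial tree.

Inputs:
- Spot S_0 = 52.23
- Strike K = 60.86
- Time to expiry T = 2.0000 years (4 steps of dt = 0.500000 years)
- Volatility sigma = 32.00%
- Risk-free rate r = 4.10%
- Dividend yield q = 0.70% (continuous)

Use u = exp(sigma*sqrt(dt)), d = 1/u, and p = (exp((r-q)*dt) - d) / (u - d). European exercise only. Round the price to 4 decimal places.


Answer: Price = V(0,0) = 7.9028

Derivation:
dt = T/N = 0.500000
u = exp(sigma*sqrt(dt)) = 1.253919; d = 1/u = 0.797499
p = (exp((r-q)*dt) - d) / (u - d) = 0.481236
Discount per step: exp(-r*dt) = 0.979709
Stock lattice S(k, i) with i counting down-moves:
  k=0: S(0,0) = 52.2300
  k=1: S(1,0) = 65.4922; S(1,1) = 41.6534
  k=2: S(2,0) = 82.1220; S(2,1) = 52.2300; S(2,2) = 33.2186
  k=3: S(3,0) = 102.9743; S(3,1) = 65.4922; S(3,2) = 41.6534; S(3,3) = 26.4918
  k=4: S(4,0) = 129.1215; S(4,1) = 82.1220; S(4,2) = 52.2300; S(4,3) = 33.2186; S(4,4) = 21.1272
Terminal payoffs V(N, i) = max(S_T - K, 0):
  V(4,0) = 68.261487; V(4,1) = 21.261954; V(4,2) = 0.000000; V(4,3) = 0.000000; V(4,4) = 0.000000
Backward induction: V(k, i) = exp(-r*dt) * [p * V(k+1, i) + (1-p) * V(k+1, i+1)].
  V(3,0) = exp(-r*dt) * [p*68.261487 + (1-p)*21.261954] = 42.989460
  V(3,1) = exp(-r*dt) * [p*21.261954 + (1-p)*0.000000] = 10.024404
  V(3,2) = exp(-r*dt) * [p*0.000000 + (1-p)*0.000000] = 0.000000
  V(3,3) = exp(-r*dt) * [p*0.000000 + (1-p)*0.000000] = 0.000000
  V(2,0) = exp(-r*dt) * [p*42.989460 + (1-p)*10.024404] = 25.363079
  V(2,1) = exp(-r*dt) * [p*10.024404 + (1-p)*0.000000] = 4.726221
  V(2,2) = exp(-r*dt) * [p*0.000000 + (1-p)*0.000000] = 0.000000
  V(1,0) = exp(-r*dt) * [p*25.363079 + (1-p)*4.726221] = 14.360010
  V(1,1) = exp(-r*dt) * [p*4.726221 + (1-p)*0.000000] = 2.228278
  V(0,0) = exp(-r*dt) * [p*14.360010 + (1-p)*2.228278] = 7.902829


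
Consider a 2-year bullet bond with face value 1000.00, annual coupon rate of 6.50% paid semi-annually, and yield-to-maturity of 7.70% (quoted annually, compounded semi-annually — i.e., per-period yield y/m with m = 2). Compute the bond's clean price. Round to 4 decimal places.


Answer: Price = 978.1434

Derivation:
Coupon per period c = face * coupon_rate / m = 32.500000
Periods per year m = 2; per-period yield y/m = 0.038500
Number of cashflows N = 4
Cashflows (t years, CF_t, discount factor 1/(1+y/m)^(m*t), PV):
  t = 0.5000: CF_t = 32.500000, DF = 0.962927, PV = 31.295137
  t = 1.0000: CF_t = 32.500000, DF = 0.927229, PV = 30.134942
  t = 1.5000: CF_t = 32.500000, DF = 0.892854, PV = 29.017758
  t = 2.0000: CF_t = 1032.500000, DF = 0.859754, PV = 887.695579
Price P = sum_t PV_t = 978.143416


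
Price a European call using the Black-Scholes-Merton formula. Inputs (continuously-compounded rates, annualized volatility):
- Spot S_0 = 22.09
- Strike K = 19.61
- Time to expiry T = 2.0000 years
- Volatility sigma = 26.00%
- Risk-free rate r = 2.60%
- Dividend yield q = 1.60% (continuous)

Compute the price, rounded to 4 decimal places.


Answer: Price = 4.5107

Derivation:
d1 = (ln(S/K) + (r - q + 0.5*sigma^2) * T) / (sigma * sqrt(T)) = 0.56211012
d2 = d1 - sigma * sqrt(T) = 0.19441460
exp(-rT) = 0.94932887; exp(-qT) = 0.96850658
C = S_0 * exp(-qT) * N(d1) - K * exp(-rT) * N(d2)
N(d1) = 0.71297950; N(d2) = 0.57707437
C = 22.0900 * 0.96850658 * 0.71297950 - 19.6100 * 0.94932887 * 0.57707437 = 4.5107


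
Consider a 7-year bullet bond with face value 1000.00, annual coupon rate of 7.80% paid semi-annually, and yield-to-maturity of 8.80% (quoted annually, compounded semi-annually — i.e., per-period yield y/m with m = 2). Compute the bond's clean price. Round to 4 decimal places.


Coupon per period c = face * coupon_rate / m = 39.000000
Periods per year m = 2; per-period yield y/m = 0.044000
Number of cashflows N = 14
Cashflows (t years, CF_t, discount factor 1/(1+y/m)^(m*t), PV):
  t = 0.5000: CF_t = 39.000000, DF = 0.957854, PV = 37.356322
  t = 1.0000: CF_t = 39.000000, DF = 0.917485, PV = 35.781917
  t = 1.5000: CF_t = 39.000000, DF = 0.878817, PV = 34.273867
  t = 2.0000: CF_t = 39.000000, DF = 0.841779, PV = 32.829375
  t = 2.5000: CF_t = 39.000000, DF = 0.806302, PV = 31.445761
  t = 3.0000: CF_t = 39.000000, DF = 0.772320, PV = 30.120461
  t = 3.5000: CF_t = 39.000000, DF = 0.739770, PV = 28.851016
  t = 4.0000: CF_t = 39.000000, DF = 0.708592, PV = 27.635073
  t = 4.5000: CF_t = 39.000000, DF = 0.678728, PV = 26.470377
  t = 5.0000: CF_t = 39.000000, DF = 0.650122, PV = 25.354767
  t = 5.5000: CF_t = 39.000000, DF = 0.622722, PV = 24.286175
  t = 6.0000: CF_t = 39.000000, DF = 0.596477, PV = 23.262620
  t = 6.5000: CF_t = 39.000000, DF = 0.571339, PV = 22.282203
  t = 7.0000: CF_t = 1039.000000, DF = 0.547259, PV = 568.602240
Price P = sum_t PV_t = 948.552174

Answer: Price = 948.5522


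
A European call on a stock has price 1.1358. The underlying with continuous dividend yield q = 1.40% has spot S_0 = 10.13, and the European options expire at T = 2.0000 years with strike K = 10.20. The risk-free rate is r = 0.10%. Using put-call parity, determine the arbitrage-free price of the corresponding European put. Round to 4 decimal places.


Answer: Put price = 1.4651

Derivation:
Put-call parity: C - P = S_0 * exp(-qT) - K * exp(-rT).
S_0 * exp(-qT) = 10.1300 * 0.97238837 = 9.85029416
K * exp(-rT) = 10.2000 * 0.99800200 = 10.17962039
P = C - S*exp(-qT) + K*exp(-rT)
P = 1.1358 - 9.85029416 + 10.17962039 = 1.4651


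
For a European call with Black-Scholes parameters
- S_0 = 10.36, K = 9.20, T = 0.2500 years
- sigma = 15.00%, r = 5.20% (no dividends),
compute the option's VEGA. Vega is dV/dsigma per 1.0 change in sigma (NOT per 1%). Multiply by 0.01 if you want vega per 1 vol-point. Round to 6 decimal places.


Answer: Vega = 0.413284

Derivation:
d1 = 1.7941500370; d2 = 1.7191500370
phi(d1) = 0.0797845254; exp(-qT) = 1.0000000000; exp(-rT) = 0.9870841350
Vega = S * exp(-qT) * phi(d1) * sqrt(T) = 10.3600 * 1.0000000000 * 0.0797845254 * 0.5000000000 = 0.413284


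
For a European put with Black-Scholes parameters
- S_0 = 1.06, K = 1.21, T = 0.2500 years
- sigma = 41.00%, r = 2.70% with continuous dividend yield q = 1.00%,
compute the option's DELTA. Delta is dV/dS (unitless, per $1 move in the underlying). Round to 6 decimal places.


d1 = -0.5223851292; d2 = -0.7273851292
phi(d1) = 0.3480595668; exp(-qT) = 0.9975031224; exp(-rT) = 0.9932727301
N(-d1) = 0.6992988961
Delta = -exp(-qT) * N(-d1) = -0.9975031224 * 0.6992988961 = -0.697553

Answer: Delta = -0.697553


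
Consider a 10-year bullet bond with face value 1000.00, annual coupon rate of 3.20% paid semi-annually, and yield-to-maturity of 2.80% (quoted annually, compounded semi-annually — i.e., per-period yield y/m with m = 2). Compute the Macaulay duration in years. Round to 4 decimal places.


Answer: Macaulay duration = 8.6645 years

Derivation:
Coupon per period c = face * coupon_rate / m = 16.000000
Periods per year m = 2; per-period yield y/m = 0.014000
Number of cashflows N = 20
Cashflows (t years, CF_t, discount factor 1/(1+y/m)^(m*t), PV):
  t = 0.5000: CF_t = 16.000000, DF = 0.986193, PV = 15.779093
  t = 1.0000: CF_t = 16.000000, DF = 0.972577, PV = 15.561235
  t = 1.5000: CF_t = 16.000000, DF = 0.959149, PV = 15.346386
  t = 2.0000: CF_t = 16.000000, DF = 0.945906, PV = 15.134503
  t = 2.5000: CF_t = 16.000000, DF = 0.932847, PV = 14.925545
  t = 3.0000: CF_t = 16.000000, DF = 0.919967, PV = 14.719473
  t = 3.5000: CF_t = 16.000000, DF = 0.907265, PV = 14.516245
  t = 4.0000: CF_t = 16.000000, DF = 0.894739, PV = 14.315824
  t = 4.5000: CF_t = 16.000000, DF = 0.882386, PV = 14.118169
  t = 5.0000: CF_t = 16.000000, DF = 0.870203, PV = 13.923244
  t = 5.5000: CF_t = 16.000000, DF = 0.858188, PV = 13.731010
  t = 6.0000: CF_t = 16.000000, DF = 0.846339, PV = 13.541430
  t = 6.5000: CF_t = 16.000000, DF = 0.834654, PV = 13.354467
  t = 7.0000: CF_t = 16.000000, DF = 0.823130, PV = 13.170086
  t = 7.5000: CF_t = 16.000000, DF = 0.811766, PV = 12.988251
  t = 8.0000: CF_t = 16.000000, DF = 0.800558, PV = 12.808926
  t = 8.5000: CF_t = 16.000000, DF = 0.789505, PV = 12.632077
  t = 9.0000: CF_t = 16.000000, DF = 0.778604, PV = 12.457669
  t = 9.5000: CF_t = 16.000000, DF = 0.767854, PV = 12.285670
  t = 10.0000: CF_t = 1016.000000, DF = 0.757253, PV = 769.368866
Price P = sum_t PV_t = 1034.678168
Macaulay numerator sum_t t * PV_t:
  t * PV_t at t = 0.5000: 7.889546
  t * PV_t at t = 1.0000: 15.561235
  t * PV_t at t = 1.5000: 23.019579
  t * PV_t at t = 2.0000: 30.269006
  t * PV_t at t = 2.5000: 37.313863
  t * PV_t at t = 3.0000: 44.158418
  t * PV_t at t = 3.5000: 50.806858
  t * PV_t at t = 4.0000: 57.263295
  t * PV_t at t = 4.5000: 63.531762
  t * PV_t at t = 5.0000: 69.616220
  t * PV_t at t = 5.5000: 75.520554
  t * PV_t at t = 6.0000: 81.248579
  t * PV_t at t = 6.5000: 86.804037
  t * PV_t at t = 7.0000: 92.190602
  t * PV_t at t = 7.5000: 97.411879
  t * PV_t at t = 8.0000: 102.471405
  t * PV_t at t = 8.5000: 107.372650
  t * PV_t at t = 9.0000: 112.119022
  t * PV_t at t = 9.5000: 116.713863
  t * PV_t at t = 10.0000: 7693.688664
Macaulay duration D = (sum_t t * PV_t) / P = 8964.971040 / 1034.678168 = 8.664502


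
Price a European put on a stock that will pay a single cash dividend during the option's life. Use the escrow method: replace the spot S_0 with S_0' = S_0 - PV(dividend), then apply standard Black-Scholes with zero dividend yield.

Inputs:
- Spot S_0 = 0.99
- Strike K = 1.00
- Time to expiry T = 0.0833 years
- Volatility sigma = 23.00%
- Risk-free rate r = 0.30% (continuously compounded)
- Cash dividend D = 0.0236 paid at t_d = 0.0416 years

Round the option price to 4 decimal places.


PV(D) = D * exp(-r * t_d) = 0.0236 * 0.99987521 = 0.02359705
S_0' = S_0 - PV(D) = 0.9900 - 0.02359705 = 0.96640295
d1 = (ln(S_0'/K) + (r + sigma^2/2)*T) / (sigma*sqrt(T)) = -0.47785874
d2 = d1 - sigma*sqrt(T) = -0.54424074
exp(-rT) = 0.99975013
N(-d1) = 0.68362463; N(-d2) = 0.70686209
P = K * exp(-rT) * N(-d2) - S_0' * N(-d1) = 1.0000 * 0.99975013 * 0.70686209 - 0.96640295 * 0.68362463 = 0.0460

Answer: Price = 0.0460


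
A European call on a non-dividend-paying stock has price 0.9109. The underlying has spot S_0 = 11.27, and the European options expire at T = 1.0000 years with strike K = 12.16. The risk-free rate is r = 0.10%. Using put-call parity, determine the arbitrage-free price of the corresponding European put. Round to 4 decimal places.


Answer: Put price = 1.7887

Derivation:
Put-call parity: C - P = S_0 * exp(-qT) - K * exp(-rT).
S_0 * exp(-qT) = 11.2700 * 1.00000000 = 11.27000000
K * exp(-rT) = 12.1600 * 0.99900050 = 12.14784608
P = C - S*exp(-qT) + K*exp(-rT)
P = 0.9109 - 11.27000000 + 12.14784608 = 1.7887


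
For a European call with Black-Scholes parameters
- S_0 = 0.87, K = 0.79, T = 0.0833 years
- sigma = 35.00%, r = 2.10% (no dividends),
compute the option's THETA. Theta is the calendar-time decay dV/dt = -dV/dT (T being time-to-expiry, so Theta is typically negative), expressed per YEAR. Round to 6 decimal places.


Answer: Theta = -0.138350

Derivation:
d1 = 1.0227251264; d2 = 0.9217090385
phi(d1) = 0.2364728504; exp(-qT) = 1.0000000000; exp(-rT) = 0.9982522291
Theta = -S*exp(-qT)*phi(d1)*sigma/(2*sqrt(T)) - r*K*exp(-rT)*N(d2) + q*S*exp(-qT)*N(d1)
N(d1) = 0.8467810861; N(d2) = 0.8216598177; sqrt(T) = 0.2886173938
Term 1 = -0.8700 * 1.0000000000 * 0.2364728504 * 0.3500 / (2 * 0.2886173938) = -0.1247429720
Term 2 = -0.0210 * 0.7900 * 0.9982522291 * 0.8216598177 = -0.0136075119
Term 3 = 0 (no dividend yield, q = 0)
Theta = -0.1247429720 + (-0.0136075119) + (0.0000000000) = -0.138350


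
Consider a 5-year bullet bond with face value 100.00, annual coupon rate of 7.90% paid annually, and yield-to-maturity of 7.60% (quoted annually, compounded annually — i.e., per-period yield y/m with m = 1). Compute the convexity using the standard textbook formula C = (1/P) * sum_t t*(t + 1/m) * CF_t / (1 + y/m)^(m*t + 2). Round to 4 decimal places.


Coupon per period c = face * coupon_rate / m = 7.900000
Periods per year m = 1; per-period yield y/m = 0.076000
Number of cashflows N = 5
Cashflows (t years, CF_t, discount factor 1/(1+y/m)^(m*t), PV):
  t = 1.0000: CF_t = 7.900000, DF = 0.929368, PV = 7.342007
  t = 2.0000: CF_t = 7.900000, DF = 0.863725, PV = 6.823427
  t = 3.0000: CF_t = 7.900000, DF = 0.802718, PV = 6.341475
  t = 4.0000: CF_t = 7.900000, DF = 0.746021, PV = 5.893564
  t = 5.0000: CF_t = 107.900000, DF = 0.693328, PV = 74.810075
Price P = sum_t PV_t = 101.210548
Convexity numerator sum_t t*(t + 1/m) * CF_t / (1+y/m)^(m*t + 2):
  t = 1.0000: term = 12.682950
  t = 2.0000: term = 35.361384
  t = 3.0000: term = 65.727480
  t = 4.0000: term = 101.808364
  t = 5.0000: term = 1938.459805
Convexity = (1/P) * sum = 2154.039983 / 101.210548 = 21.282762

Answer: Convexity = 21.2828


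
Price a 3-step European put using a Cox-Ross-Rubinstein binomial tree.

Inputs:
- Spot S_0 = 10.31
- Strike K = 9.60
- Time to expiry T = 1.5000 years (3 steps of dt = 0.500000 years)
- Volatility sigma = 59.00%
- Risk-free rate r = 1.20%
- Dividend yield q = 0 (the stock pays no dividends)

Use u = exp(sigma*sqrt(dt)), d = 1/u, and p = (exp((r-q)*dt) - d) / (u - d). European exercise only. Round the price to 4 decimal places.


Answer: Price = V(0,0) = 2.5682

Derivation:
dt = T/N = 0.500000
u = exp(sigma*sqrt(dt)) = 1.517695; d = 1/u = 0.658894
p = (exp((r-q)*dt) - d) / (u - d) = 0.404196
Discount per step: exp(-r*dt) = 0.994018
Stock lattice S(k, i) with i counting down-moves:
  k=0: S(0,0) = 10.3100
  k=1: S(1,0) = 15.6474; S(1,1) = 6.7932
  k=2: S(2,0) = 23.7480; S(2,1) = 10.3100; S(2,2) = 4.4760
  k=3: S(3,0) = 36.0423; S(3,1) = 15.6474; S(3,2) = 6.7932; S(3,3) = 2.9492
Terminal payoffs V(N, i) = max(K - S_T, 0):
  V(3,0) = 0.000000; V(3,1) = 0.000000; V(3,2) = 2.806806; V(3,3) = 6.650796
Backward induction: V(k, i) = exp(-r*dt) * [p * V(k+1, i) + (1-p) * V(k+1, i+1)].
  V(2,0) = exp(-r*dt) * [p*0.000000 + (1-p)*0.000000] = 0.000000
  V(2,1) = exp(-r*dt) * [p*0.000000 + (1-p)*2.806806] = 1.662302
  V(2,2) = exp(-r*dt) * [p*2.806806 + (1-p)*6.650796] = 5.066579
  V(1,0) = exp(-r*dt) * [p*0.000000 + (1-p)*1.662302] = 0.984481
  V(1,1) = exp(-r*dt) * [p*1.662302 + (1-p)*5.066579] = 3.668506
  V(0,0) = exp(-r*dt) * [p*0.984481 + (1-p)*3.668506] = 2.568178


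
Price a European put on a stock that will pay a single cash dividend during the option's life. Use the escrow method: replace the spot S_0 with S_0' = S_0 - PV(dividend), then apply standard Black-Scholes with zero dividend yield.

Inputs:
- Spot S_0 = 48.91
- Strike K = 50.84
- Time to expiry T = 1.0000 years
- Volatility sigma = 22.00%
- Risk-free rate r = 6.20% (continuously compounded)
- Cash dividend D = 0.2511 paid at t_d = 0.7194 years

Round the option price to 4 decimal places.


PV(D) = D * exp(-r * t_d) = 0.2511 * 0.95637728 = 0.24014633
S_0' = S_0 - PV(D) = 48.9100 - 0.24014633 = 48.66985367
d1 = (ln(S_0'/K) + (r + sigma^2/2)*T) / (sigma*sqrt(T)) = 0.19352896
d2 = d1 - sigma*sqrt(T) = -0.02647104
exp(-rT) = 0.93988289
N(-d1) = 0.42327236; N(-d2) = 0.51055918
P = K * exp(-rT) * N(-d2) - S_0' * N(-d1) = 50.8400 * 0.93988289 * 0.51055918 - 48.66985367 * 0.42327236 = 3.7958

Answer: Price = 3.7958


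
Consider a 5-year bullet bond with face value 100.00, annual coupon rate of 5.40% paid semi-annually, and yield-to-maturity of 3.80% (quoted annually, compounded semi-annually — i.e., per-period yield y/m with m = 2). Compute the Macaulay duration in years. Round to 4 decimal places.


Coupon per period c = face * coupon_rate / m = 2.700000
Periods per year m = 2; per-period yield y/m = 0.019000
Number of cashflows N = 10
Cashflows (t years, CF_t, discount factor 1/(1+y/m)^(m*t), PV):
  t = 0.5000: CF_t = 2.700000, DF = 0.981354, PV = 2.649657
  t = 1.0000: CF_t = 2.700000, DF = 0.963056, PV = 2.600252
  t = 1.5000: CF_t = 2.700000, DF = 0.945099, PV = 2.551768
  t = 2.0000: CF_t = 2.700000, DF = 0.927477, PV = 2.504189
  t = 2.5000: CF_t = 2.700000, DF = 0.910184, PV = 2.457496
  t = 3.0000: CF_t = 2.700000, DF = 0.893213, PV = 2.411674
  t = 3.5000: CF_t = 2.700000, DF = 0.876558, PV = 2.366707
  t = 4.0000: CF_t = 2.700000, DF = 0.860214, PV = 2.322578
  t = 4.5000: CF_t = 2.700000, DF = 0.844175, PV = 2.279272
  t = 5.0000: CF_t = 102.700000, DF = 0.828434, PV = 85.080220
Price P = sum_t PV_t = 107.223812
Macaulay numerator sum_t t * PV_t:
  t * PV_t at t = 0.5000: 1.324828
  t * PV_t at t = 1.0000: 2.600252
  t * PV_t at t = 1.5000: 3.827652
  t * PV_t at t = 2.0000: 5.008377
  t * PV_t at t = 2.5000: 6.143740
  t * PV_t at t = 3.0000: 7.235023
  t * PV_t at t = 3.5000: 8.283474
  t * PV_t at t = 4.0000: 9.290312
  t * PV_t at t = 4.5000: 10.256723
  t * PV_t at t = 5.0000: 425.401099
Macaulay duration D = (sum_t t * PV_t) / P = 479.371481 / 107.223812 = 4.470756

Answer: Macaulay duration = 4.4708 years


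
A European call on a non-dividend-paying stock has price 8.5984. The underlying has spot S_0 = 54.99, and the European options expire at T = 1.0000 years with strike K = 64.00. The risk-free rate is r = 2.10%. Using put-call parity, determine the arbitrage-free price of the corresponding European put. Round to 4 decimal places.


Answer: Put price = 16.2784

Derivation:
Put-call parity: C - P = S_0 * exp(-qT) - K * exp(-rT).
S_0 * exp(-qT) = 54.9900 * 1.00000000 = 54.99000000
K * exp(-rT) = 64.0000 * 0.97921896 = 62.67001373
P = C - S*exp(-qT) + K*exp(-rT)
P = 8.5984 - 54.99000000 + 62.67001373 = 16.2784


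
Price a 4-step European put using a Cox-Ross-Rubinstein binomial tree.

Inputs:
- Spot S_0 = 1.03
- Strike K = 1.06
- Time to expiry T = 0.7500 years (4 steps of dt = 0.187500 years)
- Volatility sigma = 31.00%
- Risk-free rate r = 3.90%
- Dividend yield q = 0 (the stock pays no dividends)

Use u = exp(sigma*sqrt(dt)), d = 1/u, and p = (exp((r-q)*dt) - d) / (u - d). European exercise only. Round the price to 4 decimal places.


Answer: Price = V(0,0) = 0.1080

Derivation:
dt = T/N = 0.187500
u = exp(sigma*sqrt(dt)) = 1.143660; d = 1/u = 0.874385
p = (exp((r-q)*dt) - d) / (u - d) = 0.493748
Discount per step: exp(-r*dt) = 0.992714
Stock lattice S(k, i) with i counting down-moves:
  k=0: S(0,0) = 1.0300
  k=1: S(1,0) = 1.1780; S(1,1) = 0.9006
  k=2: S(2,0) = 1.3472; S(2,1) = 1.0300; S(2,2) = 0.7875
  k=3: S(3,0) = 1.5407; S(3,1) = 1.1780; S(3,2) = 0.9006; S(3,3) = 0.6886
  k=4: S(4,0) = 1.7621; S(4,1) = 1.3472; S(4,2) = 1.0300; S(4,3) = 0.7875; S(4,4) = 0.6021
Terminal payoffs V(N, i) = max(K - S_T, 0):
  V(4,0) = 0.000000; V(4,1) = 0.000000; V(4,2) = 0.030000; V(4,3) = 0.272514; V(4,4) = 0.457927
Backward induction: V(k, i) = exp(-r*dt) * [p * V(k+1, i) + (1-p) * V(k+1, i+1)].
  V(3,0) = exp(-r*dt) * [p*0.000000 + (1-p)*0.000000] = 0.000000
  V(3,1) = exp(-r*dt) * [p*0.000000 + (1-p)*0.030000] = 0.015077
  V(3,2) = exp(-r*dt) * [p*0.030000 + (1-p)*0.272514] = 0.151660
  V(3,3) = exp(-r*dt) * [p*0.272514 + (1-p)*0.457927] = 0.363710
  V(2,0) = exp(-r*dt) * [p*0.000000 + (1-p)*0.015077] = 0.007577
  V(2,1) = exp(-r*dt) * [p*0.015077 + (1-p)*0.151660] = 0.083609
  V(2,2) = exp(-r*dt) * [p*0.151660 + (1-p)*0.363710] = 0.257124
  V(1,0) = exp(-r*dt) * [p*0.007577 + (1-p)*0.083609] = 0.045733
  V(1,1) = exp(-r*dt) * [p*0.083609 + (1-p)*0.257124] = 0.170202
  V(0,0) = exp(-r*dt) * [p*0.045733 + (1-p)*0.170202] = 0.107953


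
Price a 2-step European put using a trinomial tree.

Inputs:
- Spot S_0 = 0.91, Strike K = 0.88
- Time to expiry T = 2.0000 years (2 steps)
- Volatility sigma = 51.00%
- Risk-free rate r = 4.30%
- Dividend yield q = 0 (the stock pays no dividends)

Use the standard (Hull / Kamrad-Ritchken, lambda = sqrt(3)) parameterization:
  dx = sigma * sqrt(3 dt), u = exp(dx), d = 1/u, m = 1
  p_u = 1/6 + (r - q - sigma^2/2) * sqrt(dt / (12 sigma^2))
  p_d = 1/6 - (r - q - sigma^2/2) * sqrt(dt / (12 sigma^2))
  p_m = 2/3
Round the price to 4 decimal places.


Answer: Price = V(0,0) = 0.1641

Derivation:
dt = T/N = 1.000000; dx = sigma*sqrt(3*dt) = 0.883346
u = exp(dx) = 2.418980; d = 1/u = 0.413397
p_u = 0.117394, p_m = 0.666667, p_d = 0.215940
Discount per step: exp(-r*dt) = 0.957911
Stock lattice S(k, j) with j the centered position index:
  k=0: S(0,+0) = 0.9100
  k=1: S(1,-1) = 0.3762; S(1,+0) = 0.9100; S(1,+1) = 2.2013
  k=2: S(2,-2) = 0.1555; S(2,-1) = 0.3762; S(2,+0) = 0.9100; S(2,+1) = 2.2013; S(2,+2) = 5.3248
Terminal payoffs V(N, j) = max(K - S_T, 0):
  V(2,-2) = 0.724483; V(2,-1) = 0.503808; V(2,+0) = 0.000000; V(2,+1) = 0.000000; V(2,+2) = 0.000000
Backward induction: V(k, j) = exp(-r*dt) * [p_u * V(k+1, j+1) + p_m * V(k+1, j) + p_d * V(k+1, j-1)]
  V(1,-1) = exp(-r*dt) * [p_u*0.000000 + p_m*0.503808 + p_d*0.724483] = 0.471596
  V(1,+0) = exp(-r*dt) * [p_u*0.000000 + p_m*0.000000 + p_d*0.503808] = 0.104213
  V(1,+1) = exp(-r*dt) * [p_u*0.000000 + p_m*0.000000 + p_d*0.000000] = 0.000000
  V(0,+0) = exp(-r*dt) * [p_u*0.000000 + p_m*0.104213 + p_d*0.471596] = 0.164101


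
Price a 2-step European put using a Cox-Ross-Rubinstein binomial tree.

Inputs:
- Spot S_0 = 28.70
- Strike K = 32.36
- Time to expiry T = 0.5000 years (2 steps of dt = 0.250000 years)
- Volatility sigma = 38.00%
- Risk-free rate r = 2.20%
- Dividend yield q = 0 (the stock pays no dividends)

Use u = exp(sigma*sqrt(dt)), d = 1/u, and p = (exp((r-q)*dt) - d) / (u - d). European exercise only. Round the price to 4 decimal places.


Answer: Price = V(0,0) = 5.3790

Derivation:
dt = T/N = 0.250000
u = exp(sigma*sqrt(dt)) = 1.209250; d = 1/u = 0.826959
p = (exp((r-q)*dt) - d) / (u - d) = 0.467069
Discount per step: exp(-r*dt) = 0.994515
Stock lattice S(k, i) with i counting down-moves:
  k=0: S(0,0) = 28.7000
  k=1: S(1,0) = 34.7055; S(1,1) = 23.7337
  k=2: S(2,0) = 41.9676; S(2,1) = 28.7000; S(2,2) = 19.6268
Terminal payoffs V(N, i) = max(K - S_T, 0):
  V(2,0) = 0.000000; V(2,1) = 3.660000; V(2,2) = 12.733178
Backward induction: V(k, i) = exp(-r*dt) * [p * V(k+1, i) + (1-p) * V(k+1, i+1)].
  V(1,0) = exp(-r*dt) * [p*0.000000 + (1-p)*3.660000] = 1.939829
  V(1,1) = exp(-r*dt) * [p*3.660000 + (1-p)*12.733178] = 8.448781
  V(0,0) = exp(-r*dt) * [p*1.939829 + (1-p)*8.448781] = 5.378986


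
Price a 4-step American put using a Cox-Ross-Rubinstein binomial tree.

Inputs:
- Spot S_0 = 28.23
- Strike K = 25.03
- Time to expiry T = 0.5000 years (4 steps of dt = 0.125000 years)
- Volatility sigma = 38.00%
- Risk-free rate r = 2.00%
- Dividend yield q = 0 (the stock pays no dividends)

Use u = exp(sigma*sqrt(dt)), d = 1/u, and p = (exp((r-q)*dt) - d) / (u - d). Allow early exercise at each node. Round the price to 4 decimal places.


Answer: Price = V(0,0) = 1.5843

Derivation:
dt = T/N = 0.125000
u = exp(sigma*sqrt(dt)) = 1.143793; d = 1/u = 0.874284
p = (exp((r-q)*dt) - d) / (u - d) = 0.475751
Discount per step: exp(-r*dt) = 0.997503
Stock lattice S(k, i) with i counting down-moves:
  k=0: S(0,0) = 28.2300
  k=1: S(1,0) = 32.2893; S(1,1) = 24.6810
  k=2: S(2,0) = 36.9323; S(2,1) = 28.2300; S(2,2) = 21.5782
  k=3: S(3,0) = 42.2429; S(3,1) = 32.2893; S(3,2) = 24.6810; S(3,3) = 18.8655
  k=4: S(4,0) = 48.3171; S(4,1) = 36.9323; S(4,2) = 28.2300; S(4,3) = 21.5782; S(4,4) = 16.4938
Terminal payoffs V(N, i) = max(K - S_T, 0):
  V(4,0) = 0.000000; V(4,1) = 0.000000; V(4,2) = 0.000000; V(4,3) = 3.451776; V(4,4) = 8.536208
Backward induction: V(k, i) = exp(-r*dt) * [p * V(k+1, i) + (1-p) * V(k+1, i+1)]; then take max(V_cont, immediate exercise) for American.
  V(3,0) = exp(-r*dt) * [p*0.000000 + (1-p)*0.000000] = 0.000000; exercise = 0.000000; V(3,0) = max -> 0.000000
  V(3,1) = exp(-r*dt) * [p*0.000000 + (1-p)*0.000000] = 0.000000; exercise = 0.000000; V(3,1) = max -> 0.000000
  V(3,2) = exp(-r*dt) * [p*0.000000 + (1-p)*3.451776] = 1.805073; exercise = 0.348969; V(3,2) = max -> 1.805073
  V(3,3) = exp(-r*dt) * [p*3.451776 + (1-p)*8.536208] = 6.102012; exercise = 6.164509; V(3,3) = max -> 6.164509
  V(2,0) = exp(-r*dt) * [p*0.000000 + (1-p)*0.000000] = 0.000000; exercise = 0.000000; V(2,0) = max -> 0.000000
  V(2,1) = exp(-r*dt) * [p*0.000000 + (1-p)*1.805073] = 0.943946; exercise = 0.000000; V(2,1) = max -> 0.943946
  V(2,2) = exp(-r*dt) * [p*1.805073 + (1-p)*6.164509] = 4.080291; exercise = 3.451776; V(2,2) = max -> 4.080291
  V(1,0) = exp(-r*dt) * [p*0.000000 + (1-p)*0.943946] = 0.493627; exercise = 0.000000; V(1,0) = max -> 0.493627
  V(1,1) = exp(-r*dt) * [p*0.943946 + (1-p)*4.080291] = 2.581711; exercise = 0.348969; V(1,1) = max -> 2.581711
  V(0,0) = exp(-r*dt) * [p*0.493627 + (1-p)*2.581711] = 1.584338; exercise = 0.000000; V(0,0) = max -> 1.584338


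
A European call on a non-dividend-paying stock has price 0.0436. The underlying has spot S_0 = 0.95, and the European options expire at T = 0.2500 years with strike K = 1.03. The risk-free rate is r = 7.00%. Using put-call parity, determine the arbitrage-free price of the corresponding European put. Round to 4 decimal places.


Answer: Put price = 0.1057

Derivation:
Put-call parity: C - P = S_0 * exp(-qT) - K * exp(-rT).
S_0 * exp(-qT) = 0.9500 * 1.00000000 = 0.95000000
K * exp(-rT) = 1.0300 * 0.98265224 = 1.01213180
P = C - S*exp(-qT) + K*exp(-rT)
P = 0.0436 - 0.95000000 + 1.01213180 = 0.1057


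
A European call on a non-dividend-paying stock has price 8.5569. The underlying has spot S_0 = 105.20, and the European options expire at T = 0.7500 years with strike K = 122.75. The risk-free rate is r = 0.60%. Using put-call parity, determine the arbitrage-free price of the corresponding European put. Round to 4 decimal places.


Answer: Put price = 25.5558

Derivation:
Put-call parity: C - P = S_0 * exp(-qT) - K * exp(-rT).
S_0 * exp(-qT) = 105.2000 * 1.00000000 = 105.20000000
K * exp(-rT) = 122.7500 * 0.99551011 = 122.19886598
P = C - S*exp(-qT) + K*exp(-rT)
P = 8.5569 - 105.20000000 + 122.19886598 = 25.5558


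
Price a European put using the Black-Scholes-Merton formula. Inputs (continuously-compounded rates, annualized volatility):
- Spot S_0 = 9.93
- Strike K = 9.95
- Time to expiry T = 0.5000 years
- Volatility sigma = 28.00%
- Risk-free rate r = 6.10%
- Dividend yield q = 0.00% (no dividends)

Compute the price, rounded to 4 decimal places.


d1 = (ln(S/K) + (r - q + 0.5*sigma^2) * T) / (sigma * sqrt(T)) = 0.24288071
d2 = d1 - sigma * sqrt(T) = 0.04489081
exp(-rT) = 0.96996043; exp(-qT) = 1.00000000
P = K * exp(-rT) * N(-d2) - S_0 * exp(-qT) * N(-d1)
N(-d1) = 0.40404891; N(-d2) = 0.48209717
P = 9.9500 * 0.96996043 * 0.48209717 - 9.9300 * 1.00000000 * 0.40404891 = 0.6406

Answer: Price = 0.6406


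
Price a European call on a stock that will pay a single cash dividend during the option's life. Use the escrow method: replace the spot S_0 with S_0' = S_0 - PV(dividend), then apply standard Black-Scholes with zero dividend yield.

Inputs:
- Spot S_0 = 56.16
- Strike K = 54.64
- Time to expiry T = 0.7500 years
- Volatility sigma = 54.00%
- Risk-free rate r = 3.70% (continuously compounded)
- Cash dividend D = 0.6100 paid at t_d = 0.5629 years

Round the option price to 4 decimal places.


Answer: Price = 11.3025

Derivation:
PV(D) = D * exp(-r * t_d) = 0.6100 * 0.97938809 = 0.59742674
S_0' = S_0 - PV(D) = 56.1600 - 0.59742674 = 55.56257326
d1 = (ln(S_0'/K) + (r + sigma^2/2)*T) / (sigma*sqrt(T)) = 0.32896909
d2 = d1 - sigma*sqrt(T) = -0.13868463
exp(-rT) = 0.97263149
N(d1) = 0.62891047; N(d2) = 0.44484968
C = S_0' * N(d1) - K * exp(-rT) * N(d2) = 55.56257326 * 0.62891047 - 54.6400 * 0.97263149 * 0.44484968 = 11.3025


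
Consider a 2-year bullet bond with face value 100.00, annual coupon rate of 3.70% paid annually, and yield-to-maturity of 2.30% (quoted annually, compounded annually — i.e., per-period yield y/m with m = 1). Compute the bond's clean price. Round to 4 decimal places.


Coupon per period c = face * coupon_rate / m = 3.700000
Periods per year m = 1; per-period yield y/m = 0.023000
Number of cashflows N = 2
Cashflows (t years, CF_t, discount factor 1/(1+y/m)^(m*t), PV):
  t = 1.0000: CF_t = 3.700000, DF = 0.977517, PV = 3.616813
  t = 2.0000: CF_t = 103.700000, DF = 0.955540, PV = 99.089466
Price P = sum_t PV_t = 102.706280

Answer: Price = 102.7063


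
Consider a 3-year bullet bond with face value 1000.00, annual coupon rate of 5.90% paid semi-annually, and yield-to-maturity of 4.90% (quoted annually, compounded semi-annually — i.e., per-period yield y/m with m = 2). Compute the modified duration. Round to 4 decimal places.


Answer: Modified duration = 2.7295

Derivation:
Coupon per period c = face * coupon_rate / m = 29.500000
Periods per year m = 2; per-period yield y/m = 0.024500
Number of cashflows N = 6
Cashflows (t years, CF_t, discount factor 1/(1+y/m)^(m*t), PV):
  t = 0.5000: CF_t = 29.500000, DF = 0.976086, PV = 28.794534
  t = 1.0000: CF_t = 29.500000, DF = 0.952744, PV = 28.105938
  t = 1.5000: CF_t = 29.500000, DF = 0.929960, PV = 27.433810
  t = 2.0000: CF_t = 29.500000, DF = 0.907721, PV = 26.777755
  t = 2.5000: CF_t = 29.500000, DF = 0.886013, PV = 26.137389
  t = 3.0000: CF_t = 1029.500000, DF = 0.864825, PV = 890.337313
Price P = sum_t PV_t = 1027.586740
First compute Macaulay numerator sum_t t * PV_t:
  t * PV_t at t = 0.5000: 14.397267
  t * PV_t at t = 1.0000: 28.105938
  t * PV_t at t = 1.5000: 41.150715
  t * PV_t at t = 2.0000: 53.555510
  t * PV_t at t = 2.5000: 65.343473
  t * PV_t at t = 3.0000: 2671.011939
Macaulay duration D = 2873.564842 / 1027.586740 = 2.796421
Modified duration = D / (1 + y/m) = 2.796421 / (1 + 0.024500) = 2.729547


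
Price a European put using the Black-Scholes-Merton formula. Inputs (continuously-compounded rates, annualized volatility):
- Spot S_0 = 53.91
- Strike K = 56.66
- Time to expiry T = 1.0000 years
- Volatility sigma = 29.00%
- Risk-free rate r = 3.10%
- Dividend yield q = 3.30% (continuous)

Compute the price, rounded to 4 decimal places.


d1 = (ln(S/K) + (r - q + 0.5*sigma^2) * T) / (sigma * sqrt(T)) = -0.03345691
d2 = d1 - sigma * sqrt(T) = -0.32345691
exp(-rT) = 0.96947557; exp(-qT) = 0.96753856
P = K * exp(-rT) * N(-d2) - S_0 * exp(-qT) * N(-d1)
N(-d1) = 0.51334489; N(-d2) = 0.62682538
P = 56.6600 * 0.96947557 * 0.62682538 - 53.9100 * 0.96753856 * 0.51334489 = 7.6558

Answer: Price = 7.6558


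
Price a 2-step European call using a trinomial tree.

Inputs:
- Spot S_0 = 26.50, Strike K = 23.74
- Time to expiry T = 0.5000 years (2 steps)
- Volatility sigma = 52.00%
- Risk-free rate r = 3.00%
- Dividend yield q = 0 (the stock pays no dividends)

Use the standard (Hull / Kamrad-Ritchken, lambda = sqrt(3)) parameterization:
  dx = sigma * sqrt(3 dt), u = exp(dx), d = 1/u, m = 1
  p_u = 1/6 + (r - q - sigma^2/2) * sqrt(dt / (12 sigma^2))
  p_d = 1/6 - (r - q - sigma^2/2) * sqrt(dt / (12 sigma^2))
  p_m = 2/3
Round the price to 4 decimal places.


Answer: Price = V(0,0) = 5.3472

Derivation:
dt = T/N = 0.250000; dx = sigma*sqrt(3*dt) = 0.450333
u = exp(dx) = 1.568835; d = 1/u = 0.637416
p_u = 0.137466, p_m = 0.666667, p_d = 0.195867
Discount per step: exp(-r*dt) = 0.992528
Stock lattice S(k, j) with j the centered position index:
  k=0: S(0,+0) = 26.5000
  k=1: S(1,-1) = 16.8915; S(1,+0) = 26.5000; S(1,+1) = 41.5741
  k=2: S(2,-2) = 10.7669; S(2,-1) = 16.8915; S(2,+0) = 26.5000; S(2,+1) = 41.5741; S(2,+2) = 65.2229
Terminal payoffs V(N, j) = max(S_T - K, 0):
  V(2,-2) = 0.000000; V(2,-1) = 0.000000; V(2,+0) = 2.760000; V(2,+1) = 17.834124; V(2,+2) = 41.482934
Backward induction: V(k, j) = exp(-r*dt) * [p_u * V(k+1, j+1) + p_m * V(k+1, j) + p_d * V(k+1, j-1)]
  V(1,-1) = exp(-r*dt) * [p_u*2.760000 + p_m*0.000000 + p_d*0.000000] = 0.376571
  V(1,+0) = exp(-r*dt) * [p_u*17.834124 + p_m*2.760000 + p_d*0.000000] = 4.259520
  V(1,+1) = exp(-r*dt) * [p_u*41.482934 + p_m*17.834124 + p_d*2.760000] = 17.997020
  V(0,+0) = exp(-r*dt) * [p_u*17.997020 + p_m*4.259520 + p_d*0.376571] = 5.347163


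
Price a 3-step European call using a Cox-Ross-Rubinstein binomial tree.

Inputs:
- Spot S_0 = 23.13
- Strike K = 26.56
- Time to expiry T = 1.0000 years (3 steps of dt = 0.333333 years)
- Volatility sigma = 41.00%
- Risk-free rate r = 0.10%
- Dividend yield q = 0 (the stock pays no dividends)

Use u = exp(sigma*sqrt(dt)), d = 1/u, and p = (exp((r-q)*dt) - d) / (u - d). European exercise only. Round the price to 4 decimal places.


dt = T/N = 0.333333
u = exp(sigma*sqrt(dt)) = 1.267078; d = 1/u = 0.789217
p = (exp((r-q)*dt) - d) / (u - d) = 0.441794
Discount per step: exp(-r*dt) = 0.999667
Stock lattice S(k, i) with i counting down-moves:
  k=0: S(0,0) = 23.1300
  k=1: S(1,0) = 29.3075; S(1,1) = 18.2546
  k=2: S(2,0) = 37.1349; S(2,1) = 23.1300; S(2,2) = 14.4068
  k=3: S(3,0) = 47.0528; S(3,1) = 29.3075; S(3,2) = 18.2546; S(3,3) = 11.3701
Terminal payoffs V(N, i) = max(S_T - K, 0):
  V(3,0) = 20.492844; V(3,1) = 2.747518; V(3,2) = 0.000000; V(3,3) = 0.000000
Backward induction: V(k, i) = exp(-r*dt) * [p * V(k+1, i) + (1-p) * V(k+1, i+1)].
  V(2,0) = exp(-r*dt) * [p*20.492844 + (1-p)*2.747518] = 10.583769
  V(2,1) = exp(-r*dt) * [p*2.747518 + (1-p)*0.000000] = 1.213433
  V(2,2) = exp(-r*dt) * [p*0.000000 + (1-p)*0.000000] = 0.000000
  V(1,0) = exp(-r*dt) * [p*10.583769 + (1-p)*1.213433] = 5.351408
  V(1,1) = exp(-r*dt) * [p*1.213433 + (1-p)*0.000000] = 0.535909
  V(0,0) = exp(-r*dt) * [p*5.351408 + (1-p)*0.535909] = 2.662480

Answer: Price = V(0,0) = 2.6625
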